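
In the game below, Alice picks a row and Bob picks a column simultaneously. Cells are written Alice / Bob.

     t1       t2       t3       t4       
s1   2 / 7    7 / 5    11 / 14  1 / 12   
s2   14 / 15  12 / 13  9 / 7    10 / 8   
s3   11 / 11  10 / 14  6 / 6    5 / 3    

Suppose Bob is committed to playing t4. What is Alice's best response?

With Bob fixed at t4, Alice's payoffs are: s1 → 1, s2 → 10, s3 → 5.
The maximum is 10, achieved by s2.

s2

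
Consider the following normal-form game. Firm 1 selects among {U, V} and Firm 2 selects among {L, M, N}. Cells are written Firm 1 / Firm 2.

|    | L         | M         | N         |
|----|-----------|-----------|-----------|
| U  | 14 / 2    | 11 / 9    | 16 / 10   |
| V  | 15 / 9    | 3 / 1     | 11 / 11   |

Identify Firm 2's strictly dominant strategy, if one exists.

N

A strategy is strictly dominant if it gives Firm 2 a strictly higher payoff than every other strategy, against every choice by the opponent.
N strictly dominates: vs U: 10 > each of {2, 9}; vs V: 11 > each of {9, 1}.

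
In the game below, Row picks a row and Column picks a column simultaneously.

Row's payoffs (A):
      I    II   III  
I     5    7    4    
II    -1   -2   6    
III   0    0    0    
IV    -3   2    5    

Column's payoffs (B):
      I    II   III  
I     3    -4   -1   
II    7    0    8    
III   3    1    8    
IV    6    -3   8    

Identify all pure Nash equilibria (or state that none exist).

Find each player's best response to every opponent strategy; NE are the intersections.
Row's best responses — vs I: I (payoff 5); vs II: I (payoff 7); vs III: II (payoff 6).
Column's best responses — vs I: I (payoff 3); vs II: III (payoff 8); vs III: III (payoff 8); vs IV: III (payoff 8).
Mutual best responses occur at (I, I) and (II, III); at each, neither player gains by switching.

(I, I) and (II, III)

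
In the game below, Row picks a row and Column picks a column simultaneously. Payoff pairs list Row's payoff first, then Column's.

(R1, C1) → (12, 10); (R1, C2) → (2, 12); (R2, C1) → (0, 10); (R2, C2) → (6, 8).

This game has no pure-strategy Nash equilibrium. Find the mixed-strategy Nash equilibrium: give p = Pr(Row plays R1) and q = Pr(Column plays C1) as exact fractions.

p = 1/2, q = 1/4

In a mixed NE each player is indifferent between their pure strategies, so the opponent's mix sets the indifference.
Column indifferent between C1 and C2: p·10 + (1−p)·10 = p·12 + (1−p)·8 ⟹ 10 + 0p = 8 + 4p ⟹ p = 1/2.
Row indifferent between R1 and R2: q·12 + (1−q)·2 = q·0 + (1−q)·6 ⟹ 2 + 10q = 6 + (-6)q ⟹ q = 1/4.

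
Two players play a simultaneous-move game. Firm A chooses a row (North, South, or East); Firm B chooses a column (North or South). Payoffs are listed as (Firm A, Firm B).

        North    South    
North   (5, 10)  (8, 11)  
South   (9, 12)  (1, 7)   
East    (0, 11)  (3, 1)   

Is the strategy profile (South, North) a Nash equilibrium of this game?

Yes

Holding Firm B at North: Firm A gets 9 from South, versus 5 from North, 0 from East. No profitable deviation for Firm A.
Holding Firm A at South: Firm B gets 12 from North, versus 7 from South. No profitable deviation for Firm B either.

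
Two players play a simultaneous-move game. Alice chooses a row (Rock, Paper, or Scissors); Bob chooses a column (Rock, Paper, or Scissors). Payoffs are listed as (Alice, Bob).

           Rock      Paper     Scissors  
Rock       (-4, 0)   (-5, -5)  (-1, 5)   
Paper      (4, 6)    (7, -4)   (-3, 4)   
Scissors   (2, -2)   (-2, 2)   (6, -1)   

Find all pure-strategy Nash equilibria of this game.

(Paper, Rock)

A profile is a Nash equilibrium when each player is best-responding to the other.
Alice's best responses — vs Rock: Paper (payoff 4); vs Paper: Paper (payoff 7); vs Scissors: Scissors (payoff 6).
Bob's best responses — vs Rock: Scissors (payoff 5); vs Paper: Rock (payoff 6); vs Scissors: Paper (payoff 2).
The only mutual best response is (Paper, Rock); neither player gains by switching there.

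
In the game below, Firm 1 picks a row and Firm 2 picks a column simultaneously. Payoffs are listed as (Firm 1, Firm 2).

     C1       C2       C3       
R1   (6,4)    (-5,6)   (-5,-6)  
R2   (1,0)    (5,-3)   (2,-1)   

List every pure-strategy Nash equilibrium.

Check mutual best responses: a cell is a NE iff neither player can gain by unilaterally deviating.
Firm 1's best responses — vs C1: R1 (payoff 6); vs C2: R2 (payoff 5); vs C3: R2 (payoff 2).
Firm 2's best responses — vs R1: C2 (payoff 6); vs R2: C1 (payoff 0).
No cell has both players best-responding. For instance, Firm 1's best reply to C1 is R1, but against R1 Firm 2 prefers C2 over C1.

None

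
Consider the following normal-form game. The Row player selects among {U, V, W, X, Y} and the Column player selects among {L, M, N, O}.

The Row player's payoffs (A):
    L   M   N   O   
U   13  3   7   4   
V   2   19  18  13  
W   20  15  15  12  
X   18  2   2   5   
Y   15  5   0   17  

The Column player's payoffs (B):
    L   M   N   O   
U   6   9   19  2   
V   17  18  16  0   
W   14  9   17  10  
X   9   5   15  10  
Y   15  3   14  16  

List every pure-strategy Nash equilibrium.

(V, M) and (Y, O)

Check mutual best responses: a cell is a NE iff neither player can gain by unilaterally deviating.
The Row player's best responses — vs L: W (payoff 20); vs M: V (payoff 19); vs N: V (payoff 18); vs O: Y (payoff 17).
The Column player's best responses — vs U: N (payoff 19); vs V: M (payoff 18); vs W: N (payoff 17); vs X: N (payoff 15); vs Y: O (payoff 16).
Mutual best responses occur at (V, M) and (Y, O); at each, neither player gains by switching.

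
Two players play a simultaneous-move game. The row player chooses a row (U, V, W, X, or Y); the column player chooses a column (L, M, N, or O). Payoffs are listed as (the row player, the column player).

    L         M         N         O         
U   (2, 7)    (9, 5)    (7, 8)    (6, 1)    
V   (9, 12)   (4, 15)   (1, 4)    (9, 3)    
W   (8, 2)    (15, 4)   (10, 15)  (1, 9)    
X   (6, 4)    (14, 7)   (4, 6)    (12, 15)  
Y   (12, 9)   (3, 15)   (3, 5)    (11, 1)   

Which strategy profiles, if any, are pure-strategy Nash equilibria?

Check mutual best responses: a cell is a NE iff neither player can gain by unilaterally deviating.
The row player's best responses — vs L: Y (payoff 12); vs M: W (payoff 15); vs N: W (payoff 10); vs O: X (payoff 12).
The column player's best responses — vs U: N (payoff 8); vs V: M (payoff 15); vs W: N (payoff 15); vs X: O (payoff 15); vs Y: M (payoff 15).
Mutual best responses occur at (W, N) and (X, O); at each, neither player gains by switching.

(W, N) and (X, O)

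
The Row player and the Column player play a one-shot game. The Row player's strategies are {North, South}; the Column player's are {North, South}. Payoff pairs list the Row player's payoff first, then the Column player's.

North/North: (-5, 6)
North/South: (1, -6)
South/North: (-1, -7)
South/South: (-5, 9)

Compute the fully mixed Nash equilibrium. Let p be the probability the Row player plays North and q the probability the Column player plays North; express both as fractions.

p = 4/7, q = 3/5

Each player's mixing probability is pinned down by making the *other* player indifferent.
The Column player indifferent between North and South: p·6 + (1−p)·(-7) = p·(-6) + (1−p)·9 ⟹ (-7) + 13p = 9 + (-15)p ⟹ p = 4/7.
The Row player indifferent between North and South: q·(-5) + (1−q)·1 = q·(-1) + (1−q)·(-5) ⟹ 1 + (-6)q = (-5) + 4q ⟹ q = 3/5.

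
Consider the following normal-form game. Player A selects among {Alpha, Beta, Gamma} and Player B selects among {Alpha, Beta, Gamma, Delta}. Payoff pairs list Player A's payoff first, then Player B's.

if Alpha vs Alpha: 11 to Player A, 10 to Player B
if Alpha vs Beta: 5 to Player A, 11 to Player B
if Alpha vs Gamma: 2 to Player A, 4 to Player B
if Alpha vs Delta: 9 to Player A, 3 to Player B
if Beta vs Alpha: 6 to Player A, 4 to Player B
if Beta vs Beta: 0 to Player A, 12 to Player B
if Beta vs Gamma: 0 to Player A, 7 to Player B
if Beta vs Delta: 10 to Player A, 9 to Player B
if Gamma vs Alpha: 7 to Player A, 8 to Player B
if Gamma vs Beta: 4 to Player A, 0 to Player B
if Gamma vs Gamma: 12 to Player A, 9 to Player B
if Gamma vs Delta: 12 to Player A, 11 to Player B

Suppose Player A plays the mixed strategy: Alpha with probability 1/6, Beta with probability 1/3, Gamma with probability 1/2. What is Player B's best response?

Player B's best reply maximizes expected payoff against the mix.
Alpha: (1/6)·10 + (1/3)·4 + (1/2)·8 = 7
Beta: (1/6)·11 + (1/3)·12 + (1/2)·0 = 35/6
Gamma: (1/6)·4 + (1/3)·7 + (1/2)·9 = 15/2
Delta: (1/6)·3 + (1/3)·9 + (1/2)·11 = 9
Highest expected payoff is 9, from Delta.

Delta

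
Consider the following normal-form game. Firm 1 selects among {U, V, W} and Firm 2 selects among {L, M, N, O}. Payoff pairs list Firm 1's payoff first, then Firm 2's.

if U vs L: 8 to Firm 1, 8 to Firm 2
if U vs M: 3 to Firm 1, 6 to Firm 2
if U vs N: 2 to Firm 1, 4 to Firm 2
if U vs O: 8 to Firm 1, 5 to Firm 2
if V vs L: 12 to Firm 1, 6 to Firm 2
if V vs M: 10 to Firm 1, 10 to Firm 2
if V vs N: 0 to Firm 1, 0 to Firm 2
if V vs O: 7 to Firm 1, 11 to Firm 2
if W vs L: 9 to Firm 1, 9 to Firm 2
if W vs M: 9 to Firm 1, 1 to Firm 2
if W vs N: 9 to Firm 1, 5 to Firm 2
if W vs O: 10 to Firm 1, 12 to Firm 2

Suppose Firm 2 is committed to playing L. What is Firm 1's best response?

With Firm 2 fixed at L, Firm 1's payoffs are: U → 8, V → 12, W → 9.
The maximum is 12, achieved by V.

V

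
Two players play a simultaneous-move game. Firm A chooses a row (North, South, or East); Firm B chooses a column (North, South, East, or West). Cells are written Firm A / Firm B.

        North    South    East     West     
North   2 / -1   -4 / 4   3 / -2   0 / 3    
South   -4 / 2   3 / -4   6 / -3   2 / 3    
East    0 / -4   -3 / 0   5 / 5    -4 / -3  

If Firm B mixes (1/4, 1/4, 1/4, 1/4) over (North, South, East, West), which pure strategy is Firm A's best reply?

Compute Firm A's expected payoff from each pure strategy against the given mix.
North: (1/4)·2 + (1/4)·(-4) + (1/4)·3 + (1/4)·0 = 1/4
South: (1/4)·(-4) + (1/4)·3 + (1/4)·6 + (1/4)·2 = 7/4
East: (1/4)·0 + (1/4)·(-3) + (1/4)·5 + (1/4)·(-4) = -1/2
Highest expected payoff is 7/4, from South.

South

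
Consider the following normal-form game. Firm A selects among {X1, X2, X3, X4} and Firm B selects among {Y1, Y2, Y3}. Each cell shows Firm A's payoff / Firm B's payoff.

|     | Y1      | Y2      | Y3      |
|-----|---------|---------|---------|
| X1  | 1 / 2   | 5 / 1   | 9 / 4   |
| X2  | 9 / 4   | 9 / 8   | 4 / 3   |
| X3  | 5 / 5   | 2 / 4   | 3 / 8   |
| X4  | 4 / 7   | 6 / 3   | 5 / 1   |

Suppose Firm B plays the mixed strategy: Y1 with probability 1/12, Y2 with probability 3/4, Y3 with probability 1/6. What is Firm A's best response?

Firm A's best reply maximizes expected payoff against the mix.
X1: (1/12)·1 + (3/4)·5 + (1/6)·9 = 16/3
X2: (1/12)·9 + (3/4)·9 + (1/6)·4 = 49/6
X3: (1/12)·5 + (3/4)·2 + (1/6)·3 = 29/12
X4: (1/12)·4 + (3/4)·6 + (1/6)·5 = 17/3
Highest expected payoff is 49/6, from X2.

X2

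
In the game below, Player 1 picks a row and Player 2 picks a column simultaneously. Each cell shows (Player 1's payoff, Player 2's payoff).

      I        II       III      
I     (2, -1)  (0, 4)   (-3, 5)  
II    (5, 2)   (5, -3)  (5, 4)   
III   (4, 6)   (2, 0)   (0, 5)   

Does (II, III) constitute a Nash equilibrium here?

Holding Player 2 at III: Player 1 gets 5 from II, versus -3 from I, 0 from III. No profitable deviation for Player 1.
Holding Player 1 at II: Player 2 gets 4 from III, versus 2 from I, -3 from II. No profitable deviation for Player 2 either.

Yes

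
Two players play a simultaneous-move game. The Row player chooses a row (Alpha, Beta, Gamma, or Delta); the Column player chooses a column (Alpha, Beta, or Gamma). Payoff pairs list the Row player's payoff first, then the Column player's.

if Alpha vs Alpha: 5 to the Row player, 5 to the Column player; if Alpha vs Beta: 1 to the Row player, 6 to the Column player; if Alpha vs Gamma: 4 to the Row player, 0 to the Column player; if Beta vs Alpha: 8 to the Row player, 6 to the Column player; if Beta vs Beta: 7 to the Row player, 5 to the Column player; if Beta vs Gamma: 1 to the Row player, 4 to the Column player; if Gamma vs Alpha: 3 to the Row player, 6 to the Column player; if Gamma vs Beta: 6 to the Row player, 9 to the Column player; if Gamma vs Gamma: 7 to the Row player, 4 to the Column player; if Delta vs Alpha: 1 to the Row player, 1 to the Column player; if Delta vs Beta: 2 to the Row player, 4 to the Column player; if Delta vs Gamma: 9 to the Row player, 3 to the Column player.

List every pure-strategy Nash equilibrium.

Check mutual best responses: a cell is a NE iff neither player can gain by unilaterally deviating.
The Row player's best responses — vs Alpha: Beta (payoff 8); vs Beta: Beta (payoff 7); vs Gamma: Delta (payoff 9).
The Column player's best responses — vs Alpha: Beta (payoff 6); vs Beta: Alpha (payoff 6); vs Gamma: Beta (payoff 9); vs Delta: Beta (payoff 4).
The only mutual best response is (Beta, Alpha); neither player gains by switching there.

(Beta, Alpha)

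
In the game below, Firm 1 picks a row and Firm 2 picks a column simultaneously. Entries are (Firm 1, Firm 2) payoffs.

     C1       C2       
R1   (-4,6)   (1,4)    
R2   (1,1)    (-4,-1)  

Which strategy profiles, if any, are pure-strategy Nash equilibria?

Check mutual best responses: a cell is a NE iff neither player can gain by unilaterally deviating.
Firm 1's best responses — vs C1: R2 (payoff 1); vs C2: R1 (payoff 1).
Firm 2's best responses — vs R1: C1 (payoff 6); vs R2: C1 (payoff 1).
The only mutual best response is (R2, C1); neither player gains by switching there.

(R2, C1)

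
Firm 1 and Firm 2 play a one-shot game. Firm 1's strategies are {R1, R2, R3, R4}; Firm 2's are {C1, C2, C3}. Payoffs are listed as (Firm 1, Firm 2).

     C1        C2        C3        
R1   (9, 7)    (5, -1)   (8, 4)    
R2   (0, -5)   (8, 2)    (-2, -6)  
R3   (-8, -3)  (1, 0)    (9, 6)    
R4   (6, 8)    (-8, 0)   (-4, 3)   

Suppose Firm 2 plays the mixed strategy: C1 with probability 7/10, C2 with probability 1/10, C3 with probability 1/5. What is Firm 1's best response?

R1

Compute Firm 1's expected payoff from each pure strategy against the given mix.
R1: (7/10)·9 + (1/10)·5 + (1/5)·8 = 42/5
R2: (7/10)·0 + (1/10)·8 + (1/5)·(-2) = 2/5
R3: (7/10)·(-8) + (1/10)·1 + (1/5)·9 = -37/10
R4: (7/10)·6 + (1/10)·(-8) + (1/5)·(-4) = 13/5
Highest expected payoff is 42/5, from R1.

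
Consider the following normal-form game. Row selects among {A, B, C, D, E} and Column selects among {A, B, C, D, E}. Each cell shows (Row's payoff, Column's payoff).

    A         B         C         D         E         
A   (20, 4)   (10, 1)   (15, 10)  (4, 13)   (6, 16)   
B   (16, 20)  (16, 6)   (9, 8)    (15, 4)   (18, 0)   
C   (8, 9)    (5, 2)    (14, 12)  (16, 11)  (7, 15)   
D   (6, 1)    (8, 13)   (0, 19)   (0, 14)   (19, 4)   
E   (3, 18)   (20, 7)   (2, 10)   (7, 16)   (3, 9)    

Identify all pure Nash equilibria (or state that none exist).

None

Check mutual best responses: a cell is a NE iff neither player can gain by unilaterally deviating.
Row's best responses — vs A: A (payoff 20); vs B: E (payoff 20); vs C: A (payoff 15); vs D: C (payoff 16); vs E: D (payoff 19).
Column's best responses — vs A: E (payoff 16); vs B: A (payoff 20); vs C: E (payoff 15); vs D: C (payoff 19); vs E: A (payoff 18).
No cell has both players best-responding. For instance, Row's best reply to B is E, but against E Column prefers A over B.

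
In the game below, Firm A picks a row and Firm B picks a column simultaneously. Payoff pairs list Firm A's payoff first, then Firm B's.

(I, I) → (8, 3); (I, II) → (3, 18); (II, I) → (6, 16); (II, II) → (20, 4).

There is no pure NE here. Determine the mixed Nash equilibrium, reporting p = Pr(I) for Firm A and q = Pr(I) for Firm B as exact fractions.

p = 4/9, q = 17/19

In a mixed NE each player is indifferent between their pure strategies, so the opponent's mix sets the indifference.
Firm B indifferent between I and II: p·3 + (1−p)·16 = p·18 + (1−p)·4 ⟹ 16 + (-13)p = 4 + 14p ⟹ p = 4/9.
Firm A indifferent between I and II: q·8 + (1−q)·3 = q·6 + (1−q)·20 ⟹ 3 + 5q = 20 + (-14)q ⟹ q = 17/19.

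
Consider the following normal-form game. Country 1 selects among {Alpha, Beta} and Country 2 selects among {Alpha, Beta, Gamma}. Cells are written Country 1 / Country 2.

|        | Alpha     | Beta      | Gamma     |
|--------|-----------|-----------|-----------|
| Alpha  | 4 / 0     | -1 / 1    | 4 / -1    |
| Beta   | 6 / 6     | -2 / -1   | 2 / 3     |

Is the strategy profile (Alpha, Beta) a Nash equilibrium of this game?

Holding Country 2 at Beta: Country 1 gets -1 from Alpha, versus -2 from Beta. No profitable deviation for Country 1.
Holding Country 1 at Alpha: Country 2 gets 1 from Beta, versus 0 from Alpha, -1 from Gamma. No profitable deviation for Country 2 either.

Yes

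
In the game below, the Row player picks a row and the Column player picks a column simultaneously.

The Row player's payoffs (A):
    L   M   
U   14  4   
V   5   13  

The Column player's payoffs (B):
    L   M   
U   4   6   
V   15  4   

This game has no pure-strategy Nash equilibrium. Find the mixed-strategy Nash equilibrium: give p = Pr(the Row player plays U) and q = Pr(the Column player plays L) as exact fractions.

p = 11/13, q = 1/2

Each player's mixing probability is pinned down by making the *other* player indifferent.
The Column player indifferent between L and M: p·4 + (1−p)·15 = p·6 + (1−p)·4 ⟹ 15 + (-11)p = 4 + 2p ⟹ p = 11/13.
The Row player indifferent between U and V: q·14 + (1−q)·4 = q·5 + (1−q)·13 ⟹ 4 + 10q = 13 + (-8)q ⟹ q = 1/2.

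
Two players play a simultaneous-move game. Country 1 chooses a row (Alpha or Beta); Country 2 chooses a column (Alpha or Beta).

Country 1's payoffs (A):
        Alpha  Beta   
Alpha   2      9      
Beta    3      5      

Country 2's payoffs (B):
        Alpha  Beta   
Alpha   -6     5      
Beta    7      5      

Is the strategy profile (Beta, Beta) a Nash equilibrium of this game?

No

Holding Country 2 at Beta: Country 1 gets 5 from Beta but could get 9 by switching to Alpha. Country 1 has a profitable deviation.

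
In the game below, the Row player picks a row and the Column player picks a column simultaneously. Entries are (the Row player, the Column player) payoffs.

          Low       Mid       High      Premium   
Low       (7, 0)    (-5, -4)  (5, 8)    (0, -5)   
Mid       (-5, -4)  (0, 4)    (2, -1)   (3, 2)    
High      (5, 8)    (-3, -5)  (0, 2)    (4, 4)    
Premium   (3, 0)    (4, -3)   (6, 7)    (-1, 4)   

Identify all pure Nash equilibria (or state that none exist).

(Premium, High)

Check mutual best responses: a cell is a NE iff neither player can gain by unilaterally deviating.
The Row player's best responses — vs Low: Low (payoff 7); vs Mid: Premium (payoff 4); vs High: Premium (payoff 6); vs Premium: High (payoff 4).
The Column player's best responses — vs Low: High (payoff 8); vs Mid: Mid (payoff 4); vs High: Low (payoff 8); vs Premium: High (payoff 7).
The only mutual best response is (Premium, High); neither player gains by switching there.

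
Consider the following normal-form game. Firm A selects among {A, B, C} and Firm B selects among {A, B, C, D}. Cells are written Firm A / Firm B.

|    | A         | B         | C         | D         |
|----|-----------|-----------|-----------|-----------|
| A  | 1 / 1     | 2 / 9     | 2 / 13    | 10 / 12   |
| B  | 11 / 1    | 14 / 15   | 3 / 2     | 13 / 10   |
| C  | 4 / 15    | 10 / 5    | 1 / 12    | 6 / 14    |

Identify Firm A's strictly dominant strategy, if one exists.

B

Check whether one of Firm A's strategies beats all alternatives regardless of what the opponent does.
B strictly dominates: vs A: 11 > each of {1, 4}; vs B: 14 > each of {2, 10}; vs C: 3 > each of {2, 1}; vs D: 13 > each of {10, 6}.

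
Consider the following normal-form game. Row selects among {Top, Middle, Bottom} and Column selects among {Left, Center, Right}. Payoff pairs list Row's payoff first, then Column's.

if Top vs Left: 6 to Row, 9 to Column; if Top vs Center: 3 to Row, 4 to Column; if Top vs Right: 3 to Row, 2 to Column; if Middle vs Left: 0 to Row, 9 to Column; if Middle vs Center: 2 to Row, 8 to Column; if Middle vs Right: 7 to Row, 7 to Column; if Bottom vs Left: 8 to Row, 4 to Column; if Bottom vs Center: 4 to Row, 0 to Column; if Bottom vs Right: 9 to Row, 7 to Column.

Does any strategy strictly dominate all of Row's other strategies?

A strategy is strictly dominant if it gives Row a strictly higher payoff than every other strategy, against every choice by the opponent.
Bottom strictly dominates: vs Left: 8 > each of {6, 0}; vs Center: 4 > each of {3, 2}; vs Right: 9 > each of {3, 7}.

Bottom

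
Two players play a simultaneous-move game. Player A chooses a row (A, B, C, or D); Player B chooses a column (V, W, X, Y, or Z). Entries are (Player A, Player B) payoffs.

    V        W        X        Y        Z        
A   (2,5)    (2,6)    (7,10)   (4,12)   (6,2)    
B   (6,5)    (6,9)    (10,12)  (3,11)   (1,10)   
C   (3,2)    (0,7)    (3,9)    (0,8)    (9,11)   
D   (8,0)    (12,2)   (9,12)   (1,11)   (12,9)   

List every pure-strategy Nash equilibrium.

(A, Y) and (B, X)

Check mutual best responses: a cell is a NE iff neither player can gain by unilaterally deviating.
Player A's best responses — vs V: D (payoff 8); vs W: D (payoff 12); vs X: B (payoff 10); vs Y: A (payoff 4); vs Z: D (payoff 12).
Player B's best responses — vs A: Y (payoff 12); vs B: X (payoff 12); vs C: Z (payoff 11); vs D: X (payoff 12).
Mutual best responses occur at (A, Y) and (B, X); at each, neither player gains by switching.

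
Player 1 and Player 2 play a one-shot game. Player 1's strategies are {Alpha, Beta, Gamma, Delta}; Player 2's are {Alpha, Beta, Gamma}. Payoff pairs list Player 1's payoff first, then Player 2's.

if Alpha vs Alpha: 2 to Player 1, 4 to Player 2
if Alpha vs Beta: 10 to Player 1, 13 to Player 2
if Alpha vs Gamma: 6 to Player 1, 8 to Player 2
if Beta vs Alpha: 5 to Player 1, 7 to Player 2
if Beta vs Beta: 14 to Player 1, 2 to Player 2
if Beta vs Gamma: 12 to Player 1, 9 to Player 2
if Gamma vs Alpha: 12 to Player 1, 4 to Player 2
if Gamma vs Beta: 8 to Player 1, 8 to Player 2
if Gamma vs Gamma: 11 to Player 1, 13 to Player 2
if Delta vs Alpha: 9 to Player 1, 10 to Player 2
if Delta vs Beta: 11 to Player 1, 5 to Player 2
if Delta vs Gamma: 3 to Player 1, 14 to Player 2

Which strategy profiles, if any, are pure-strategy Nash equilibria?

(Beta, Gamma)

Check mutual best responses: a cell is a NE iff neither player can gain by unilaterally deviating.
Player 1's best responses — vs Alpha: Gamma (payoff 12); vs Beta: Beta (payoff 14); vs Gamma: Beta (payoff 12).
Player 2's best responses — vs Alpha: Beta (payoff 13); vs Beta: Gamma (payoff 9); vs Gamma: Gamma (payoff 13); vs Delta: Gamma (payoff 14).
The only mutual best response is (Beta, Gamma); neither player gains by switching there.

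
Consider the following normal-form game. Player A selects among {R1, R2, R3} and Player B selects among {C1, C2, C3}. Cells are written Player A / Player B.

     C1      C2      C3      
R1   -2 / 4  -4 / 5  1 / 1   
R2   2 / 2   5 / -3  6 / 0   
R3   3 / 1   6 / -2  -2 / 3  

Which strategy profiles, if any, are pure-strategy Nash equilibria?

A profile is a Nash equilibrium when each player is best-responding to the other.
Player A's best responses — vs C1: R3 (payoff 3); vs C2: R3 (payoff 6); vs C3: R2 (payoff 6).
Player B's best responses — vs R1: C2 (payoff 5); vs R2: C1 (payoff 2); vs R3: C3 (payoff 3).
No cell has both players best-responding. For instance, Player A's best reply to C2 is R3, but against R3 Player B prefers C3 over C2.

There is no pure-strategy Nash equilibrium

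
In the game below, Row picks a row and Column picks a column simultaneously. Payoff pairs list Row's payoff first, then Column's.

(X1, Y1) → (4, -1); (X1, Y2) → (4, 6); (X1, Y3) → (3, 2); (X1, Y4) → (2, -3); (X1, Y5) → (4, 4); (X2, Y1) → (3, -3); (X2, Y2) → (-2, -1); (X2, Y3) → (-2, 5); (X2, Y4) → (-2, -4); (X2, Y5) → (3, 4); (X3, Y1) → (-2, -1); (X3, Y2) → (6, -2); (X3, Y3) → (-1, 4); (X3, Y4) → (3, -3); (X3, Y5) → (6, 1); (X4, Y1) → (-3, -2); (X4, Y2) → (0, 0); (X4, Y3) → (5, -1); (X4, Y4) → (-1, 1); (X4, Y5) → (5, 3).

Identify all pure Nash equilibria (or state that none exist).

No pure-strategy Nash equilibrium

Find each player's best response to every opponent strategy; NE are the intersections.
Row's best responses — vs Y1: X1 (payoff 4); vs Y2: X3 (payoff 6); vs Y3: X4 (payoff 5); vs Y4: X3 (payoff 3); vs Y5: X3 (payoff 6).
Column's best responses — vs X1: Y2 (payoff 6); vs X2: Y3 (payoff 5); vs X3: Y3 (payoff 4); vs X4: Y5 (payoff 3).
No cell has both players best-responding. For instance, Row's best reply to Y5 is X3, but against X3 Column prefers Y3 over Y5.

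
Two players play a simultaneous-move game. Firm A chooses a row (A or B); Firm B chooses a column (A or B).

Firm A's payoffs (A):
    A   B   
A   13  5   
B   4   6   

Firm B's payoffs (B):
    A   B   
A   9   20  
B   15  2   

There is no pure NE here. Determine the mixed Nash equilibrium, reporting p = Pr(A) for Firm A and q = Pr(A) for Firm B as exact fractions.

In a mixed NE each player is indifferent between their pure strategies, so the opponent's mix sets the indifference.
Firm B indifferent between A and B: p·9 + (1−p)·15 = p·20 + (1−p)·2 ⟹ 15 + (-6)p = 2 + 18p ⟹ p = 13/24.
Firm A indifferent between A and B: q·13 + (1−q)·5 = q·4 + (1−q)·6 ⟹ 5 + 8q = 6 + (-2)q ⟹ q = 1/10.

p = 13/24, q = 1/10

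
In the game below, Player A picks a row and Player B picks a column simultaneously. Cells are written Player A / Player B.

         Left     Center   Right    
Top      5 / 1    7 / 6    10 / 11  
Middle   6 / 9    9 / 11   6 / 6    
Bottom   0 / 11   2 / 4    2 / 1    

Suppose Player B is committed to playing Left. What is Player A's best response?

Middle

With Player B fixed at Left, Player A's payoffs are: Top → 5, Middle → 6, Bottom → 0.
The maximum is 6, achieved by Middle.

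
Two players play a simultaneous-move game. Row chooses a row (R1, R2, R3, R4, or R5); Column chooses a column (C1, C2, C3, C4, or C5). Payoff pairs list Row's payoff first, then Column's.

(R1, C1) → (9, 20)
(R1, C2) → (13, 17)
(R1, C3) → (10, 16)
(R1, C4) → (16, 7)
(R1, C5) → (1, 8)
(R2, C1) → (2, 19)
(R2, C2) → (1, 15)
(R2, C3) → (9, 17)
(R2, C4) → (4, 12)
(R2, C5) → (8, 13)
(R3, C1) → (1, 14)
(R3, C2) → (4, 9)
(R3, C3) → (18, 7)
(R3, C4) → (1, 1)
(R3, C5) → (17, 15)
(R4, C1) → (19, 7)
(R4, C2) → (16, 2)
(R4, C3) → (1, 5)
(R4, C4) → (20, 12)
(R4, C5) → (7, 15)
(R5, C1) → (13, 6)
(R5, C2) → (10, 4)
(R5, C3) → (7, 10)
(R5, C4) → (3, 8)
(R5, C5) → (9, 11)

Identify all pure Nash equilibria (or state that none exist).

A profile is a Nash equilibrium when each player is best-responding to the other.
Row's best responses — vs C1: R4 (payoff 19); vs C2: R4 (payoff 16); vs C3: R3 (payoff 18); vs C4: R4 (payoff 20); vs C5: R3 (payoff 17).
Column's best responses — vs R1: C1 (payoff 20); vs R2: C1 (payoff 19); vs R3: C5 (payoff 15); vs R4: C5 (payoff 15); vs R5: C5 (payoff 11).
The only mutual best response is (R3, C5); neither player gains by switching there.

(R3, C5)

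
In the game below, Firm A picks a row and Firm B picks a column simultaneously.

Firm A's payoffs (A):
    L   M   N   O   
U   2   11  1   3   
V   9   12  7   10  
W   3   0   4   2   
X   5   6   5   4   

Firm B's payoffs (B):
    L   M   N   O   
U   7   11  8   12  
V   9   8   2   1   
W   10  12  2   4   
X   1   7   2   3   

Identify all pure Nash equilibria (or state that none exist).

(V, L)

Find each player's best response to every opponent strategy; NE are the intersections.
Firm A's best responses — vs L: V (payoff 9); vs M: V (payoff 12); vs N: V (payoff 7); vs O: V (payoff 10).
Firm B's best responses — vs U: O (payoff 12); vs V: L (payoff 9); vs W: M (payoff 12); vs X: M (payoff 7).
The only mutual best response is (V, L); neither player gains by switching there.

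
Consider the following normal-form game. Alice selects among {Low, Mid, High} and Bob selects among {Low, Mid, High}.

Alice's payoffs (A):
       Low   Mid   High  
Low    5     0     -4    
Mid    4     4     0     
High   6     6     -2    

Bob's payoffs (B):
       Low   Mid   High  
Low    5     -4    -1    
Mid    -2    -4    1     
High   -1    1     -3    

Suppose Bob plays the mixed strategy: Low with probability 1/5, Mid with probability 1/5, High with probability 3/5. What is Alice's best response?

Mid

Alice's best reply maximizes expected payoff against the mix.
Low: (1/5)·5 + (1/5)·0 + (3/5)·(-4) = -7/5
Mid: (1/5)·4 + (1/5)·4 + (3/5)·0 = 8/5
High: (1/5)·6 + (1/5)·6 + (3/5)·(-2) = 6/5
Highest expected payoff is 8/5, from Mid.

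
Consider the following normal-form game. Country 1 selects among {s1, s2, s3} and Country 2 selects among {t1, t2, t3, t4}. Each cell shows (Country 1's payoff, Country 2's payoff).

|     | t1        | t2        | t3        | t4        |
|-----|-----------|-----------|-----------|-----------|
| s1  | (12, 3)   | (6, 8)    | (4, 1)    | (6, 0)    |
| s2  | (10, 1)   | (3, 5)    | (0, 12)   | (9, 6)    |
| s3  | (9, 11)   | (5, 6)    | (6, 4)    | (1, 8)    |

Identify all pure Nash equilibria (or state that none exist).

(s1, t2)

Find each player's best response to every opponent strategy; NE are the intersections.
Country 1's best responses — vs t1: s1 (payoff 12); vs t2: s1 (payoff 6); vs t3: s3 (payoff 6); vs t4: s2 (payoff 9).
Country 2's best responses — vs s1: t2 (payoff 8); vs s2: t3 (payoff 12); vs s3: t1 (payoff 11).
The only mutual best response is (s1, t2); neither player gains by switching there.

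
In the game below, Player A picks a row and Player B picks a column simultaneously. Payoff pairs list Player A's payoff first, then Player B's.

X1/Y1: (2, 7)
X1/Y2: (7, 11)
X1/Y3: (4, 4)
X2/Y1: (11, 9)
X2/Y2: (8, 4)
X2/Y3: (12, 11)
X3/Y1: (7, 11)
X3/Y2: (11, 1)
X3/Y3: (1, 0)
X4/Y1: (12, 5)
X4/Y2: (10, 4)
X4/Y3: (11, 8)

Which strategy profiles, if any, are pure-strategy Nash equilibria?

(X2, Y3)

Check mutual best responses: a cell is a NE iff neither player can gain by unilaterally deviating.
Player A's best responses — vs Y1: X4 (payoff 12); vs Y2: X3 (payoff 11); vs Y3: X2 (payoff 12).
Player B's best responses — vs X1: Y2 (payoff 11); vs X2: Y3 (payoff 11); vs X3: Y1 (payoff 11); vs X4: Y3 (payoff 8).
The only mutual best response is (X2, Y3); neither player gains by switching there.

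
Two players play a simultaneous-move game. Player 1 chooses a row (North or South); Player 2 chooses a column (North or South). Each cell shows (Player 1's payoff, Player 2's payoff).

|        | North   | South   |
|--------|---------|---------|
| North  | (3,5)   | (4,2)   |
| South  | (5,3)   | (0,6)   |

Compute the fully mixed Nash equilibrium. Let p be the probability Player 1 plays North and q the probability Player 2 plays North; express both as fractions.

p = 1/2, q = 2/3

Each player's mixing probability is pinned down by making the *other* player indifferent.
Player 2 indifferent between North and South: p·5 + (1−p)·3 = p·2 + (1−p)·6 ⟹ 3 + 2p = 6 + (-4)p ⟹ p = 1/2.
Player 1 indifferent between North and South: q·3 + (1−q)·4 = q·5 + (1−q)·0 ⟹ 4 + (-1)q = 0 + 5q ⟹ q = 2/3.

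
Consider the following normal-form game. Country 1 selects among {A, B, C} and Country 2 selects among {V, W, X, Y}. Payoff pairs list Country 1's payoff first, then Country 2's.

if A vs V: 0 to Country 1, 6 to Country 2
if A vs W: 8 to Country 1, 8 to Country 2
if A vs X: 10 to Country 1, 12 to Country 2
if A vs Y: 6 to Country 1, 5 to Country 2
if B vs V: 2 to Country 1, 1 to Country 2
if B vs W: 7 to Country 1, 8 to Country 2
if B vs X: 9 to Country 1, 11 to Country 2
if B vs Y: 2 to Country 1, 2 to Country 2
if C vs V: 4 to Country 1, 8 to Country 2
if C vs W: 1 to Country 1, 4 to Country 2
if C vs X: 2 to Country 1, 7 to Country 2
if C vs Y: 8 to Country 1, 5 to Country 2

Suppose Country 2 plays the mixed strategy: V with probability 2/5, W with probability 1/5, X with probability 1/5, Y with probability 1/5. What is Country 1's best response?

A

Country 1's best reply maximizes expected payoff against the mix.
A: (2/5)·0 + (1/5)·8 + (1/5)·10 + (1/5)·6 = 24/5
B: (2/5)·2 + (1/5)·7 + (1/5)·9 + (1/5)·2 = 22/5
C: (2/5)·4 + (1/5)·1 + (1/5)·2 + (1/5)·8 = 19/5
Highest expected payoff is 24/5, from A.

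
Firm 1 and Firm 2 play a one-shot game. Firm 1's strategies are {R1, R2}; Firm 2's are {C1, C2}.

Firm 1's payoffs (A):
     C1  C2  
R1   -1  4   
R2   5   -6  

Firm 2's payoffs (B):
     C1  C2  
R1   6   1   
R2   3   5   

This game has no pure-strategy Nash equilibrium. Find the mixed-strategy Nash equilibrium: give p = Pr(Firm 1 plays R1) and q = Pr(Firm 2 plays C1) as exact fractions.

In a mixed NE each player is indifferent between their pure strategies, so the opponent's mix sets the indifference.
Firm 2 indifferent between C1 and C2: p·6 + (1−p)·3 = p·1 + (1−p)·5 ⟹ 3 + 3p = 5 + (-4)p ⟹ p = 2/7.
Firm 1 indifferent between R1 and R2: q·(-1) + (1−q)·4 = q·5 + (1−q)·(-6) ⟹ 4 + (-5)q = (-6) + 11q ⟹ q = 5/8.

p = 2/7, q = 5/8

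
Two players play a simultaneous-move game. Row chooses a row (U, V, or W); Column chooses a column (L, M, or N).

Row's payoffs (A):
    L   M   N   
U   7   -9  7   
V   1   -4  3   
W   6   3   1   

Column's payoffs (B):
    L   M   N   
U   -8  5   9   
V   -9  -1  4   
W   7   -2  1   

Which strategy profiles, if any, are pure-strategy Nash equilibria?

A profile is a Nash equilibrium when each player is best-responding to the other.
Row's best responses — vs L: U (payoff 7); vs M: W (payoff 3); vs N: U (payoff 7).
Column's best responses — vs U: N (payoff 9); vs V: N (payoff 4); vs W: L (payoff 7).
The only mutual best response is (U, N); neither player gains by switching there.

(U, N)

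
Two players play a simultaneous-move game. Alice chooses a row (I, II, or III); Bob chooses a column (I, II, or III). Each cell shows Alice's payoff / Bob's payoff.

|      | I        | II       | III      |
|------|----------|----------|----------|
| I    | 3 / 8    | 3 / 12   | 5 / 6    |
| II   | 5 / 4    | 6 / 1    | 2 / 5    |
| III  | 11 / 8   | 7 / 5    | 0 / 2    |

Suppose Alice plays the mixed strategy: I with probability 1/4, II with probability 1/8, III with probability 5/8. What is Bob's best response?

I

Bob's best reply maximizes expected payoff against the mix.
I: (1/4)·8 + (1/8)·4 + (5/8)·8 = 15/2
II: (1/4)·12 + (1/8)·1 + (5/8)·5 = 25/4
III: (1/4)·6 + (1/8)·5 + (5/8)·2 = 27/8
Highest expected payoff is 15/2, from I.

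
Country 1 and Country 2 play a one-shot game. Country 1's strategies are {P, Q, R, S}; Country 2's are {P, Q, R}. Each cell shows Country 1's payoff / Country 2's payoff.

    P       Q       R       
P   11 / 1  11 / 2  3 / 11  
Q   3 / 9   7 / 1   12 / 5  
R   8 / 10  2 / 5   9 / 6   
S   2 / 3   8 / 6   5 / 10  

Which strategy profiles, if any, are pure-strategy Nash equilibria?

No pure-strategy Nash equilibrium

Find each player's best response to every opponent strategy; NE are the intersections.
Country 1's best responses — vs P: P (payoff 11); vs Q: P (payoff 11); vs R: Q (payoff 12).
Country 2's best responses — vs P: R (payoff 11); vs Q: P (payoff 9); vs R: P (payoff 10); vs S: R (payoff 10).
No cell has both players best-responding. For instance, Country 1's best reply to R is Q, but against Q Country 2 prefers P over R.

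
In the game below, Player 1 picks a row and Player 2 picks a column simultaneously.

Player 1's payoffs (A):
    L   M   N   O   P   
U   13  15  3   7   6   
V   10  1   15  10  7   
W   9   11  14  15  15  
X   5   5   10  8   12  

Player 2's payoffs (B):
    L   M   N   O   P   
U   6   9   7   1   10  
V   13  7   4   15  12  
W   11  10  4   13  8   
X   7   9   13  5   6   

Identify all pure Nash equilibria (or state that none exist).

(W, O)

A profile is a Nash equilibrium when each player is best-responding to the other.
Player 1's best responses — vs L: U (payoff 13); vs M: U (payoff 15); vs N: V (payoff 15); vs O: W (payoff 15); vs P: W (payoff 15).
Player 2's best responses — vs U: P (payoff 10); vs V: O (payoff 15); vs W: O (payoff 13); vs X: N (payoff 13).
The only mutual best response is (W, O); neither player gains by switching there.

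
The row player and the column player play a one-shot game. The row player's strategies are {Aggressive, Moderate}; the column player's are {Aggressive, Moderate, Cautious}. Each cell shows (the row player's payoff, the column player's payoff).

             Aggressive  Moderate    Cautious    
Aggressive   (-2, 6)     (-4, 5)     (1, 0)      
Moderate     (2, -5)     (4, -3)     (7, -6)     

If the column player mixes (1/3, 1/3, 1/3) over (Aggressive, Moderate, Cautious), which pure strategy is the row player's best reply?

Moderate

Compute the row player's expected payoff from each pure strategy against the given mix.
Aggressive: (1/3)·(-2) + (1/3)·(-4) + (1/3)·1 = -5/3
Moderate: (1/3)·2 + (1/3)·4 + (1/3)·7 = 13/3
Highest expected payoff is 13/3, from Moderate.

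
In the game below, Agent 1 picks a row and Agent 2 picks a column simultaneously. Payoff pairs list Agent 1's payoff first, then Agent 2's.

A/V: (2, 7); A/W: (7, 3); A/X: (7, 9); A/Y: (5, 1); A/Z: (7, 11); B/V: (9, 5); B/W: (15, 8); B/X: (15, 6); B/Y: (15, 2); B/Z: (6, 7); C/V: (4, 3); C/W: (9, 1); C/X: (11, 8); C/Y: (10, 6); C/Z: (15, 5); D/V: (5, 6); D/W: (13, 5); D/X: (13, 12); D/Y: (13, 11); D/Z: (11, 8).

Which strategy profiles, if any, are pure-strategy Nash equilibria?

Check mutual best responses: a cell is a NE iff neither player can gain by unilaterally deviating.
Agent 1's best responses — vs V: B (payoff 9); vs W: B (payoff 15); vs X: B (payoff 15); vs Y: B (payoff 15); vs Z: C (payoff 15).
Agent 2's best responses — vs A: Z (payoff 11); vs B: W (payoff 8); vs C: X (payoff 8); vs D: X (payoff 12).
The only mutual best response is (B, W); neither player gains by switching there.

(B, W)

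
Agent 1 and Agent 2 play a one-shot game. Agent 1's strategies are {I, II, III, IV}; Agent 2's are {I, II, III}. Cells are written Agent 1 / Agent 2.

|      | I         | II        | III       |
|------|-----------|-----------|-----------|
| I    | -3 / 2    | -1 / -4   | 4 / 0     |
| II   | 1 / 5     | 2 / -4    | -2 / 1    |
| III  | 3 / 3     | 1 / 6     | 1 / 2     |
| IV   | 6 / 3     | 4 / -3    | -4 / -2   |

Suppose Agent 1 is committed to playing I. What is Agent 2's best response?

I

With Agent 1 fixed at I, Agent 2's payoffs are: I → 2, II → -4, III → 0.
The maximum is 2, achieved by I.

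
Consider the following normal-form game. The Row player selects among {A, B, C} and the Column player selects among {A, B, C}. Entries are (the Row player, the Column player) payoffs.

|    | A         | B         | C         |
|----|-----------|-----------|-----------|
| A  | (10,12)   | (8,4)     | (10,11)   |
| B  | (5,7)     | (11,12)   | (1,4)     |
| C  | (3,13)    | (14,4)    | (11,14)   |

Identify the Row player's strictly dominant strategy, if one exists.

A strategy is strictly dominant if it gives the Row player a strictly higher payoff than every other strategy, against every choice by the opponent.
A is not dominant: against B, B gives 11 > 8.
B is not dominant: against A, A gives 10 > 5.
C is not dominant: against A, A gives 10 > 3.
No single strategy is best against every opponent action.

No strictly dominant strategy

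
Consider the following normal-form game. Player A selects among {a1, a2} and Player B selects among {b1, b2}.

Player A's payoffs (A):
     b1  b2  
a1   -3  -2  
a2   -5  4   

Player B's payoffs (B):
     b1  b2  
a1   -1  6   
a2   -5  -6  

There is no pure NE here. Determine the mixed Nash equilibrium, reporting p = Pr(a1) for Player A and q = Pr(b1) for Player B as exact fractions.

In a mixed NE each player is indifferent between their pure strategies, so the opponent's mix sets the indifference.
Player B indifferent between b1 and b2: p·(-1) + (1−p)·(-5) = p·6 + (1−p)·(-6) ⟹ (-5) + 4p = (-6) + 12p ⟹ p = 1/8.
Player A indifferent between a1 and a2: q·(-3) + (1−q)·(-2) = q·(-5) + (1−q)·4 ⟹ (-2) + (-1)q = 4 + (-9)q ⟹ q = 3/4.

p = 1/8, q = 3/4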